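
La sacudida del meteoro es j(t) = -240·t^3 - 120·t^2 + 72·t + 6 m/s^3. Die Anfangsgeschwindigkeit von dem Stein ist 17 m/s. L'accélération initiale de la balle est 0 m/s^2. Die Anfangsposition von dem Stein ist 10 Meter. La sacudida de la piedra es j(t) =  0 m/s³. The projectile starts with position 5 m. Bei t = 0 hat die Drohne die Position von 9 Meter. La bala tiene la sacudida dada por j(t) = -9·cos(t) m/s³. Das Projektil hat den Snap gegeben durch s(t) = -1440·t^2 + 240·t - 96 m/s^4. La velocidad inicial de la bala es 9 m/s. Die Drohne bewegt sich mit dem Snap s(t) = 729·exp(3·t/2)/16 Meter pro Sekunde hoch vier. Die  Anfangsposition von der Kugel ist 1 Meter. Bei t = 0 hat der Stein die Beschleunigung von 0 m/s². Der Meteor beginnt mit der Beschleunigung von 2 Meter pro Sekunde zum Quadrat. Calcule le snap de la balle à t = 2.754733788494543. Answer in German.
Wir müssen unsere Gleichung für den Ruck j(t) = -9·cos(t) 1-mal ableiten. Durch Ableiten von dem Ruck erhalten wir den Snap: s(t) = 9·sin(t). Mit s(t) = 9·sin(t) und Einsetzen von t = 2.754733788494543, finden wir s = 3.39553152146436.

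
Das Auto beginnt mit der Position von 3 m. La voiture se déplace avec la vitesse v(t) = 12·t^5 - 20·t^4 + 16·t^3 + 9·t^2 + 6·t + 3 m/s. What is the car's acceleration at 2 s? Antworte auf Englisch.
We must differentiate our velocity equation v(t) = 12·t^5 - 20·t^4 + 16·t^3 + 9·t^2 + 6·t + 3 1 time. Taking d/dt of v(t), we find a(t) = 60·t^4 - 80·t^3 + 48·t^2 + 18·t + 6. We have acceleration a(t) = 60·t^4 - 80·t^3 + 48·t^2 + 18·t + 6. Substituting t = 2: a(2) = 554.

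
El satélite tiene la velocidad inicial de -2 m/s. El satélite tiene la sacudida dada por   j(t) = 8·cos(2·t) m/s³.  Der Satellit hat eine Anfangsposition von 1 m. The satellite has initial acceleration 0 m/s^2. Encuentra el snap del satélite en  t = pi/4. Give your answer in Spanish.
Debemos derivar nuestra ecuación de la sacudida j(t) = 8·cos(2·t) 1 vez. Derivando la sacudida, obtenemos el snap: s(t) = -16·sin(2·t). Tenemos el snap s(t) = -16·sin(2·t). Sustituyendo t = pi/4: s(pi/4) = -16.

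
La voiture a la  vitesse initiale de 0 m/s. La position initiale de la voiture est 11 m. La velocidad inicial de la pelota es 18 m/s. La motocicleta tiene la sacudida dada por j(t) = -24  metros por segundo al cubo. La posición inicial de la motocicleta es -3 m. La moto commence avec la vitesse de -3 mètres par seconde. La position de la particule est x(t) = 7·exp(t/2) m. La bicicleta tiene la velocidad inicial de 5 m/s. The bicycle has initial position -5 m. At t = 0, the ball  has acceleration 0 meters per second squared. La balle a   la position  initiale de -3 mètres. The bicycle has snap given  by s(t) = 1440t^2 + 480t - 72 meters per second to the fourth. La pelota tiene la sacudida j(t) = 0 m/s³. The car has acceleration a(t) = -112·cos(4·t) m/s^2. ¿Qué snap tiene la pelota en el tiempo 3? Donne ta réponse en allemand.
Ausgehend von dem Ruck j(t) = 0, nehmen wir 1 Ableitung. Die Ableitung von dem Ruck ergibt den Snap: s(t) = 0. Mit s(t) = 0 und Einsetzen von t = 3, finden wir s = 0.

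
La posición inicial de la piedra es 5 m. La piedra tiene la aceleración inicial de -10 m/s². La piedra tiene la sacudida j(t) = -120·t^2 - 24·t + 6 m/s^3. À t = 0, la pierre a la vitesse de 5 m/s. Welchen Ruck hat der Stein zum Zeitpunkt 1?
Mit j(t) = -120·t^2 - 24·t + 6 und Einsetzen von t = 1, finden wir j = -138.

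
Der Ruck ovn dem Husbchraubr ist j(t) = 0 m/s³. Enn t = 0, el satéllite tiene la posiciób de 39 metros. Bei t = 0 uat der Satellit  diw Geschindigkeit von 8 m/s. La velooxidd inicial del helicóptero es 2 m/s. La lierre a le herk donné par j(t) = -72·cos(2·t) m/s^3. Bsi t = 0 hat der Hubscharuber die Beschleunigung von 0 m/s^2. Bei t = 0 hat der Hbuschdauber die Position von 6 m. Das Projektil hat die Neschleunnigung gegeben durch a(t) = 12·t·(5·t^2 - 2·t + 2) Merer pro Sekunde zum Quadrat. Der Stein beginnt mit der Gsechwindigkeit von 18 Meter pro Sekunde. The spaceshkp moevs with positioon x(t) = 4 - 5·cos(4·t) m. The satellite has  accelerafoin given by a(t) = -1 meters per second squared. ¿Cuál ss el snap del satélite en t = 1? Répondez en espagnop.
Debemos derivar nuestra ecuación de la aceleración a(t) = -1 2 veces. La derivada de la aceleración da la sacudida: j(t) = 0. Derivando la sacudida, obtenemos el snap: s(t) = 0. Usando s(t) = 0 y sustituyendo t = 1, encontramos s = 0.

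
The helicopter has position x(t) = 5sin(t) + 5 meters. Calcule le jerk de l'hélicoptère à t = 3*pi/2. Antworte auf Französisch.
Pour résoudre ceci, nous devons prendre 3 dérivées de notre équation de la position x(t) = 5·sin(t) + 5. En prenant d/dt de x(t), nous trouvons v(t) = 5·cos(t). En prenant d/dt de v(t), nous trouvons a(t) = -5·sin(t). La dérivée de l'accélération donne le jerk: j(t) = -5·cos(t). De l'équation du jerk j(t) = -5·cos(t), nous substituons t = 3*pi/2 pour obtenir j = 0.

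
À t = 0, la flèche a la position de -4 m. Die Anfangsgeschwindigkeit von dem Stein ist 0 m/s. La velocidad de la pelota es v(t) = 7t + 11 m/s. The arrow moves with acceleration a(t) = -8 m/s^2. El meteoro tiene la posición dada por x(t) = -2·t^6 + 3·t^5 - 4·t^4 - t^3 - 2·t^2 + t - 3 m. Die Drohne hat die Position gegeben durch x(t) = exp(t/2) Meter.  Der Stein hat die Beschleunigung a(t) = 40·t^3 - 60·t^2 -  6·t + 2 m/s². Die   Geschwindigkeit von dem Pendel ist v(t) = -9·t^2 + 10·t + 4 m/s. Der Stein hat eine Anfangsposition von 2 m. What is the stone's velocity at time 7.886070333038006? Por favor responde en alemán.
Um dies zu lösen, müssen wir 1 Stammfunktion unserer Gleichung für die Beschleunigung a(t) = 40·t^3 - 60·t^2 - 6·t + 2 finden. Das Integral von der Beschleunigung ist die Geschwindigkeit. Mit v(0) = 0 erhalten wir v(t) = t·(10·t^3 - 20·t^2 - 3·t + 2). Wir haben die Geschwindigkeit v(t) = t·(10·t^3 - 20·t^2 - 3·t + 2). Durch Einsetzen von t = 7.886070333038006: v(7.886070333038006) = 28696.5829061448.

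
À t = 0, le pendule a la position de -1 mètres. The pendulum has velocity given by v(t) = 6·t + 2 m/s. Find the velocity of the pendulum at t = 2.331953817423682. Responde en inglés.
From the given velocity equation v(t) = 6·t + 2, we substitute t = 2.331953817423682 to get v = 15.9917229045421.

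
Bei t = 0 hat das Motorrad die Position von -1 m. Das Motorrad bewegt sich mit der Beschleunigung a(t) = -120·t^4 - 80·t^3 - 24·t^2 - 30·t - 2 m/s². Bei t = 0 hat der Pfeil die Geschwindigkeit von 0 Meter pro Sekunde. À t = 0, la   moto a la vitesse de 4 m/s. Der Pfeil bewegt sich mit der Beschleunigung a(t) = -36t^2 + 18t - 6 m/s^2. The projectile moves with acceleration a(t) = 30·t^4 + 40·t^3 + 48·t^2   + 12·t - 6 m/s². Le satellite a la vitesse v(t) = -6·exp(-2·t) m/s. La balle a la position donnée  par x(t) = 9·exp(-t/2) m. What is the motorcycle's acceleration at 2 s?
From the given acceleration equation a(t) = -120·t^4 - 80·t^3 - 24·t^2 - 30·t - 2, we substitute t = 2 to get a = -2718.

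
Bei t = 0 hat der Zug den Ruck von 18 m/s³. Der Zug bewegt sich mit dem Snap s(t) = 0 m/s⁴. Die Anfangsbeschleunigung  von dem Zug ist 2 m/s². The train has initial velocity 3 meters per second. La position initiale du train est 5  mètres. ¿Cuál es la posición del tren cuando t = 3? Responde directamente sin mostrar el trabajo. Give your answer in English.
The answer is 104.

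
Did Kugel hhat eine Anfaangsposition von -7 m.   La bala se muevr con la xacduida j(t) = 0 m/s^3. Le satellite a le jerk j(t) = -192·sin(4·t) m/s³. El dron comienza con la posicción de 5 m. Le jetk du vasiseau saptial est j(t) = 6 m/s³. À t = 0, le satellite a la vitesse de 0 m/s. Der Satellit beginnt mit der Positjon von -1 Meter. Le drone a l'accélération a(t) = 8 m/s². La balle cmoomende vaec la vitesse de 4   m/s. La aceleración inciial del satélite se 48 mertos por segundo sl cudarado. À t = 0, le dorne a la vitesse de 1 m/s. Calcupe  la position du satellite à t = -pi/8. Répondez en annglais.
Starting from jerk j(t) = -192·sin(4·t), we take 3 integrals. Finding the integral of j(t) and using a(0) = 48: a(t) = 48·cos(4·t). The integral of acceleration is velocity. Using v(0) = 0, we get v(t) = 12·sin(4·t). The antiderivative of velocity is position. Using x(0) = -1, we get x(t) = 2 - 3·cos(4·t). From the given position equation x(t) = 2 - 3·cos(4·t), we substitute t = -pi/8 to get x = 2.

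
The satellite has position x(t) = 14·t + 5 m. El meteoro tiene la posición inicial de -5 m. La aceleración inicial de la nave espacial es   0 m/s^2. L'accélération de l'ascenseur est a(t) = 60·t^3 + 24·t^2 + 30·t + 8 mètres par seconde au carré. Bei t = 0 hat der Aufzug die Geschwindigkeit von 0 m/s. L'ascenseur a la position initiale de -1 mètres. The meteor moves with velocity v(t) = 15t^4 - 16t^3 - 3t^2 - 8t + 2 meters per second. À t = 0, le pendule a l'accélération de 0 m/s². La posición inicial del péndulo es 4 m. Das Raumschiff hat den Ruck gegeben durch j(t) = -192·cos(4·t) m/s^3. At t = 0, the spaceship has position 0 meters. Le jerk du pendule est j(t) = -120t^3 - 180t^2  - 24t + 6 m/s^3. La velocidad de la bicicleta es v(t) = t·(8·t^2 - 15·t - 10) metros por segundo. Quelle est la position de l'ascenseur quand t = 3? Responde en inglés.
We need to integrate our acceleration equation a(t) = 60·t^3 + 24·t^2 + 30·t + 8 2 times. Finding the antiderivative of a(t) and using v(0) = 0: v(t) = t·(15·t^3 + 8·t^2 + 15·t + 8). Finding the integral of v(t) and using x(0) = -1: x(t) = 3·t^5 + 2·t^4 + 5·t^3 + 4·t^2 - 1. Using x(t) = 3·t^5 + 2·t^4 + 5·t^3 + 4·t^2 - 1 and substituting t = 3, we find x = 1061.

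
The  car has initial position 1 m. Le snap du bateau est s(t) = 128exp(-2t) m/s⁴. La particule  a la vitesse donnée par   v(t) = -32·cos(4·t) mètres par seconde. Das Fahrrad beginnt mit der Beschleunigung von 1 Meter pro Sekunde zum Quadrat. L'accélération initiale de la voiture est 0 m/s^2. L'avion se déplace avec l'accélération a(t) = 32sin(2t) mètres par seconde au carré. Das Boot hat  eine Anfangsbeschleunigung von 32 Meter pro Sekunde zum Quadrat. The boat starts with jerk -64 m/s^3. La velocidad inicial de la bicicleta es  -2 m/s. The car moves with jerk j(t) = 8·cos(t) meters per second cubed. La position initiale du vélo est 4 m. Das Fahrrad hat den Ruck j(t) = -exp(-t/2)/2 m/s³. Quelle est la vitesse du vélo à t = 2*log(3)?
Nous devons intégrer notre équation du jerk j(t) = -exp(-t/2)/2 2 fois. La primitive du jerk est l'accélération. En utilisant a(0) = 1, nous obtenons a(t) = exp(-t/2). En intégrant l'accélération et en utilisant la condition initiale v(0) = -2, nous obtenons v(t) = -2·exp(-t/2). De l'équation de la vitesse v(t) = -2·exp(-t/2), nous substituons t = 2*log(3) pour obtenir v = -2/3.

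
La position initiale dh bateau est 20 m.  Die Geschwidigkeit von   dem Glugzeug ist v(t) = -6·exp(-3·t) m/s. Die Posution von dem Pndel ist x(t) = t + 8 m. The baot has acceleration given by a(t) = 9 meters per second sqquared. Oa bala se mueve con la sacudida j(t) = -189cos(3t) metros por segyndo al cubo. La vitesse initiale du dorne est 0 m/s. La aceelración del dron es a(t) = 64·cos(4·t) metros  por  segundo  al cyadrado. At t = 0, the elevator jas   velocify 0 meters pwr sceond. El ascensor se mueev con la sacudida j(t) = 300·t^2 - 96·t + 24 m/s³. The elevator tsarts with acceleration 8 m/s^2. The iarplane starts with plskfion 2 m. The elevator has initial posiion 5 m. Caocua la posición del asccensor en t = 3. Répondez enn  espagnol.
Partiendo de la sacudida j(t) = 300·t^2 - 96·t + 24, tomamos 3 integrales. Integrando la sacudida y usando la condición inicial a(0) = 8, obtenemos a(t) = 100·t^3 - 48·t^2 + 24·t + 8. Tomando ∫a(t)dt y aplicando v(0) = 0, encontramos v(t) = t·(25·t^3 - 16·t^2 + 12·t + 8). La integral de la velocidad es la posición. Usando x(0) = 5, obtenemos x(t) = 5·t^5 - 4·t^4 + 4·t^3 + 4·t^2 + 5. Tenemos la posición x(t) = 5·t^5 - 4·t^4 + 4·t^3 + 4·t^2 + 5. Sustituyendo t = 3: x(3) = 1040.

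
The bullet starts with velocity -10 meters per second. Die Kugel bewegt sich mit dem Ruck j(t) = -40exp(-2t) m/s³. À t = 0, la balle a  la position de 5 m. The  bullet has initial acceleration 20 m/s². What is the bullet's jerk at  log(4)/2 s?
From the given jerk equation j(t) = -40·exp(-2·t), we substitute t = log(4)/2 to get j = -10.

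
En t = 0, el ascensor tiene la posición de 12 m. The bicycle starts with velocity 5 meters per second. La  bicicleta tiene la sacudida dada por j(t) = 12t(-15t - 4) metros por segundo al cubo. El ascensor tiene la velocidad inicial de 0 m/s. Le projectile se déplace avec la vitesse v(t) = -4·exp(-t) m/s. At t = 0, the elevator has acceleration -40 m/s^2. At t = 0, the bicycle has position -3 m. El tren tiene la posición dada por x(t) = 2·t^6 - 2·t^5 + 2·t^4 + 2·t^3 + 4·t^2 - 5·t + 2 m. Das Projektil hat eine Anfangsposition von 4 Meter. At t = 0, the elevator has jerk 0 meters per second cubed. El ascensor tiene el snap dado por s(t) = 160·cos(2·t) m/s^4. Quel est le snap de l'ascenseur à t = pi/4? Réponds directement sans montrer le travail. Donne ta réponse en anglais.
The snap at t = pi/4 is s = 0.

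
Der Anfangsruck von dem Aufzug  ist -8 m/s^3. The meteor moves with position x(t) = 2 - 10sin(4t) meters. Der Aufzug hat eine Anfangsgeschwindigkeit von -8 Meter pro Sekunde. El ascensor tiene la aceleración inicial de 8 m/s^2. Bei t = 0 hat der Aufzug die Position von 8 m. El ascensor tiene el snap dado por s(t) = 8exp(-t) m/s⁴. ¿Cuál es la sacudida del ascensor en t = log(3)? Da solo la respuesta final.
La respuesta es -8/3.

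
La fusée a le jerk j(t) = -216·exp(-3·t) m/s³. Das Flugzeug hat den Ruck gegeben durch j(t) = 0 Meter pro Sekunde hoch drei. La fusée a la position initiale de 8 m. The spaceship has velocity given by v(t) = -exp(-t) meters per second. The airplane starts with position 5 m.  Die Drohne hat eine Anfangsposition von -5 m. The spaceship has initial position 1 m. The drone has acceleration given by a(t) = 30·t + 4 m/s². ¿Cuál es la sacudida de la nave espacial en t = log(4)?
Debemos derivar nuestra ecuación de la velocidad v(t) = -exp(-t) 2 veces. La derivada de la velocidad da la aceleración: a(t) = exp(-t). Tomando d/dt de a(t), encontramos j(t) = -exp(-t). Usando j(t) = -exp(-t) y sustituyendo t = log(4), encontramos j = -1/4.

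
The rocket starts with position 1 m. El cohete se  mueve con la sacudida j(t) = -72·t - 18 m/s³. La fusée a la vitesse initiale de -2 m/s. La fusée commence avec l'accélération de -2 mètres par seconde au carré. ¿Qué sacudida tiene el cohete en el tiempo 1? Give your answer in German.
Aus der Gleichung für den Ruck j(t) = -72·t - 18, setzen wir t = 1 ein und erhalten j = -90.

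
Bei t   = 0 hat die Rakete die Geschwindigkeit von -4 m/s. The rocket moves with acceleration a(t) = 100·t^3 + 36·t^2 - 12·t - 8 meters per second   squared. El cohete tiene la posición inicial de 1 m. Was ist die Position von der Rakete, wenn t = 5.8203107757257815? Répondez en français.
Pour résoudre ceci, nous devons prendre 2 intégrales de notre équation de l'accélération a(t) = 100·t^3 + 36·t^2 - 12·t - 8. En prenant ∫a(t)dt et en appliquant v(0) = -4, nous trouvons v(t) = 25·t^4 + 12·t^3 - 6·t^2 - 8·t - 4. La primitive de la vitesse, avec x(0) = 1, donne la position: x(t) = 5·t^5 + 3·t^4 - 2·t^3 - 4·t^2 - 4·t + 1. De l'équation de la position x(t) = 5·t^5 + 3·t^4 - 2·t^3 - 4·t^2 - 4·t + 1, nous substituons t = 5.8203107757257815 pour obtenir x = 36287.1244801363.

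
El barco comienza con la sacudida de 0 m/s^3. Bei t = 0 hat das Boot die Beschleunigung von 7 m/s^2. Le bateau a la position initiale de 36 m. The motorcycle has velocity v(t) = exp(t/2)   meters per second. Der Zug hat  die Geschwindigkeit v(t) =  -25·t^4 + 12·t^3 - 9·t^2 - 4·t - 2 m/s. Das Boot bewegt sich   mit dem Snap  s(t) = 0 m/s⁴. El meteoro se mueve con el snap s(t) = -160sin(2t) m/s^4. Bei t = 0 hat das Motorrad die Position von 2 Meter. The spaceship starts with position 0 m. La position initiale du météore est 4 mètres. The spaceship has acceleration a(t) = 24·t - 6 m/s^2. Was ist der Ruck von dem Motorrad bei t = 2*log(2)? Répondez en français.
Nous devons dériver notre équation de la vitesse v(t) = exp(t/2) 2 fois. En prenant d/dt de v(t), nous trouvons a(t) = exp(t/2)/2. En dérivant l'accélération, nous obtenons le jerk: j(t) = exp(t/2)/4. De l'équation du jerk j(t) = exp(t/2)/4, nous substituons t = 2*log(2) pour obtenir j = 1/2.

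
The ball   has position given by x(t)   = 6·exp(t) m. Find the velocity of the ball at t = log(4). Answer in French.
En partant de la position x(t) = 6·exp(t), nous prenons 1 dérivée. La dérivée de la position donne la vitesse: v(t) = 6·exp(t). Nous avons la vitesse v(t) = 6·exp(t). En substituant t = log(4): v(log(4)) = 24.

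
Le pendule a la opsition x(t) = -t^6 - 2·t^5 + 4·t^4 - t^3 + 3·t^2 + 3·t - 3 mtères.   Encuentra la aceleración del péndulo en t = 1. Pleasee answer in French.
Nous devons dériver notre équation de la position x(t) = -t^6 - 2·t^5 + 4·t^4 - t^3 + 3·t^2 + 3·t - 3 2 fois. La dérivée de la position donne la vitesse: v(t) = -6·t^5 - 10·t^4 + 16·t^3 - 3·t^2 + 6·t + 3. En dérivant la vitesse, nous obtenons l'accélération: a(t) = -30·t^4 - 40·t^3 + 48·t^2 - 6·t + 6. Nous avons l'accélération a(t) = -30·t^4 - 40·t^3 + 48·t^2 - 6·t + 6. En substituant t = 1: a(1) = -22.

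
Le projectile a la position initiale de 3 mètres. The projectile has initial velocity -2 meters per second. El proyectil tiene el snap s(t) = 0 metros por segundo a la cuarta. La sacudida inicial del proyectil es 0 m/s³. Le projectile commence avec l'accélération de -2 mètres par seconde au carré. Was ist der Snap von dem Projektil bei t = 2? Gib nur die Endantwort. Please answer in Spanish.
En t = 2, s = 0.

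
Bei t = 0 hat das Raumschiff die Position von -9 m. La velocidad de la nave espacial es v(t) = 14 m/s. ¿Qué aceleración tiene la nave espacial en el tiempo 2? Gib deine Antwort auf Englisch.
To solve this, we need to take 1 derivative of our velocity equation v(t) = 14. Taking d/dt of v(t), we find a(t) = 0. We have acceleration a(t) = 0. Substituting t = 2: a(2) = 0.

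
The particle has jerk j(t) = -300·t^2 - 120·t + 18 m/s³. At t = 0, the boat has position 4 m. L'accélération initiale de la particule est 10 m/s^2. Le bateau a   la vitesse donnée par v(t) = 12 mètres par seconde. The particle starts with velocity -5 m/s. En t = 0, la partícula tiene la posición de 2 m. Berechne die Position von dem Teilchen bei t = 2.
Wir müssen unsere Gleichung für den Ruck j(t) = -300·t^2 - 120·t + 18 3-mal integrieren. Das Integral von dem Ruck, mit a(0) = 10, ergibt die Beschleunigung: a(t) = -100·t^3 - 60·t^2 + 18·t + 10. Durch Integration von der Beschleunigung und Verwendung der Anfangsbedingung v(0) = -5, erhalten wir v(t) = -25·t^4 - 20·t^3 + 9·t^2 + 10·t - 5. Durch Integration von der Geschwindigkeit und Verwendung der Anfangsbedingung x(0) = 2, erhalten wir x(t) = -5·t^5 - 5·t^4 + 3·t^3 + 5·t^2 - 5·t + 2. Mit x(t) = -5·t^5 - 5·t^4 + 3·t^3 + 5·t^2 - 5·t + 2 und Einsetzen von t = 2, finden wir x = -204.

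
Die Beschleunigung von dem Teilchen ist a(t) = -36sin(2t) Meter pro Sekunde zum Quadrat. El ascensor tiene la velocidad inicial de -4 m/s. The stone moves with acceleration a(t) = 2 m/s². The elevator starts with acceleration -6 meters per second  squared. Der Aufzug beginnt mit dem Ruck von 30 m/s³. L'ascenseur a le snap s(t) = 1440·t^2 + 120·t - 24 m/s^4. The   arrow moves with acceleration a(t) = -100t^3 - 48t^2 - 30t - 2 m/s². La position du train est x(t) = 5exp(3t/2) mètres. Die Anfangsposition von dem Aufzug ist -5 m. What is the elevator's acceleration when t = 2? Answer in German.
Ausgehend von dem Snap s(t) = 1440·t^2 + 120·t - 24, nehmen wir 2 Stammfunktionen. Mit ∫s(t)dt und Anwendung von j(0) = 30, finden wir j(t) = 480·t^3 + 60·t^2 - 24·t + 30. Mit ∫j(t)dt und Anwendung von a(0) = -6, finden wir a(t) = 120·t^4 + 20·t^3 - 12·t^2 + 30·t - 6. Wir haben die Beschleunigung a(t) = 120·t^4 + 20·t^3 - 12·t^2 + 30·t - 6. Durch Einsetzen von t = 2: a(2) = 2086.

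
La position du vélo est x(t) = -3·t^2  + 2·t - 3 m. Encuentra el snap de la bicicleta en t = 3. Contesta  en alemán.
Ausgehend von der Position x(t) = -3·t^2 + 2·t - 3, nehmen wir 4 Ableitungen. Mit d/dt von x(t) finden wir v(t) = 2 - 6·t. Mit d/dt von v(t) finden wir a(t) = -6. Die Ableitung von der Beschleunigung ergibt den Ruck: j(t) = 0. Mit d/dt von j(t) finden wir s(t) = 0. Mit s(t) = 0 und Einsetzen von t = 3, finden wir s = 0.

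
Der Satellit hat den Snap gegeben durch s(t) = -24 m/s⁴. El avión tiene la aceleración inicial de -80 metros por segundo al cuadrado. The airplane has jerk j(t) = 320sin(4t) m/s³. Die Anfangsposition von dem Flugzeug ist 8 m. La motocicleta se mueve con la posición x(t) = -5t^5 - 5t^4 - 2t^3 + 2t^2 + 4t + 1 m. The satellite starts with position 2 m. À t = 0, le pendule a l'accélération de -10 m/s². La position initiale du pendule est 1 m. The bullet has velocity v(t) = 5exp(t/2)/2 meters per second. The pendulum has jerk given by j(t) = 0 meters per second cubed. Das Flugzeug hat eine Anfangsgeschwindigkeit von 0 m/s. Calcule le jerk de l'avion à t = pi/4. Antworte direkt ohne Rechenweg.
j(pi/4) = 0.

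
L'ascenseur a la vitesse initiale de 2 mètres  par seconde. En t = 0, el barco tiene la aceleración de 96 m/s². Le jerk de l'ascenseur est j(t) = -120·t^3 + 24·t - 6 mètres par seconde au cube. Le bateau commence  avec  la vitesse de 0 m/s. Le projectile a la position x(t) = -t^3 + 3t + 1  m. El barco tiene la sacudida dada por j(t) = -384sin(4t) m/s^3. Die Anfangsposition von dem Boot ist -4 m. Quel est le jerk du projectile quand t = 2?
Pour résoudre ceci, nous devons prendre 3 dérivées de notre équation de la position x(t) = -t^3 + 3·t + 1. La dérivée de la position donne la vitesse: v(t) = 3 - 3·t^2. La dérivée de la vitesse donne l'accélération: a(t) = -6·t. En prenant d/dt de a(t), nous trouvons j(t) = -6. En utilisant j(t) = -6 et en substituant t = 2, nous trouvons j = -6.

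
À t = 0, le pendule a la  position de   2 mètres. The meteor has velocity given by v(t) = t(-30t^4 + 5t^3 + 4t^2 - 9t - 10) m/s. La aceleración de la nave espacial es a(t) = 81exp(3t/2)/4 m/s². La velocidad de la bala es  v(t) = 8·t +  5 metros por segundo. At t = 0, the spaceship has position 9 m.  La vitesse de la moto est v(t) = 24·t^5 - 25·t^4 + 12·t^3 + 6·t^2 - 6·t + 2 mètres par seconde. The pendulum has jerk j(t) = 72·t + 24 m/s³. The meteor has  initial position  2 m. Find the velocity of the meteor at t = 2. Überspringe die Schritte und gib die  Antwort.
The answer is -904.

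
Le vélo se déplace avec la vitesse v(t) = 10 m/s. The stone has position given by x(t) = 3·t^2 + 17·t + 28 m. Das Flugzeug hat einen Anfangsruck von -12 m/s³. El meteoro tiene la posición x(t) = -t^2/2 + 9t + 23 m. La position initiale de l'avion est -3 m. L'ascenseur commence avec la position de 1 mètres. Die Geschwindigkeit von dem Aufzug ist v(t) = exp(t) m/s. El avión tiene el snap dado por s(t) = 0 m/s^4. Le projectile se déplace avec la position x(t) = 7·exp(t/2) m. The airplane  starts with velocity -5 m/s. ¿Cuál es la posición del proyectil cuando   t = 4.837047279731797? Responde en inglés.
From the given position equation x(t) = 7·exp(t/2), we substitute t = 4.837047279731797 to get x = 78.6048803851123.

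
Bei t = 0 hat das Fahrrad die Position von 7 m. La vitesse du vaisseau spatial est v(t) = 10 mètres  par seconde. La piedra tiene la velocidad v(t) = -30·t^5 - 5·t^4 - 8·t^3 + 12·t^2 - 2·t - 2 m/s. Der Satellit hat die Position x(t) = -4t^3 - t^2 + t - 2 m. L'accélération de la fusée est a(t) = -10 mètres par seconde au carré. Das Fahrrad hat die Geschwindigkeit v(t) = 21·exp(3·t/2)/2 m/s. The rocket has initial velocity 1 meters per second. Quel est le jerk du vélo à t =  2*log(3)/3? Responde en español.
Debemos derivar nuestra ecuación de la velocidad v(t) = 21·exp(3·t/2)/2 2 veces. La derivada de la velocidad da la aceleración: a(t) = 63·exp(3·t/2)/4. Tomando d/dt de a(t), encontramos j(t) = 189·exp(3·t/2)/8. Usando j(t) = 189·exp(3·t/2)/8 y sustituyendo t = 2*log(3)/3, encontramos j = 567/8.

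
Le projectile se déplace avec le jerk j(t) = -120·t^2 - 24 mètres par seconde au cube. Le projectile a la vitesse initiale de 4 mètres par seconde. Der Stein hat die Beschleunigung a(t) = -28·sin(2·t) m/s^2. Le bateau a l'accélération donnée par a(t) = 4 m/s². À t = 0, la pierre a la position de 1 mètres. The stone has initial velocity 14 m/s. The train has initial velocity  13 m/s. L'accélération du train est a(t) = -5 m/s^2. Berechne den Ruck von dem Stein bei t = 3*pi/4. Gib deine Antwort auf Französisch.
Pour résoudre ceci, nous devons prendre 1 dérivée de notre équation de l'accélération a(t) = -28·sin(2·t). En dérivant l'accélération, nous obtenons le jerk: j(t) = -56·cos(2·t). En utilisant j(t) = -56·cos(2·t) et en substituant t = 3*pi/4, nous trouvons j = 0.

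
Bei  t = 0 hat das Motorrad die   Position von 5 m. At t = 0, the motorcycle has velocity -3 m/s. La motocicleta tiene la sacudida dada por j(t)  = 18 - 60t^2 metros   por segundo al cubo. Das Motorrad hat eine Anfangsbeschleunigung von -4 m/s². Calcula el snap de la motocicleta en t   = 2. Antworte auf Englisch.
We must differentiate our jerk equation j(t) = 18 - 60·t^2 1 time. Taking d/dt of j(t), we find s(t) = -120·t. We have snap s(t) = -120·t. Substituting t = 2: s(2) = -240.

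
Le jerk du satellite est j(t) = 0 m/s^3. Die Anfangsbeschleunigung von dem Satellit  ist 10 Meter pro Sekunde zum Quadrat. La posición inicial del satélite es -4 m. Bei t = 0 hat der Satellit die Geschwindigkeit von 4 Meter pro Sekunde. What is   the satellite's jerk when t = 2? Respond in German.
Wir haben den Ruck j(t) = 0. Durch Einsetzen von t = 2: j(2) = 0.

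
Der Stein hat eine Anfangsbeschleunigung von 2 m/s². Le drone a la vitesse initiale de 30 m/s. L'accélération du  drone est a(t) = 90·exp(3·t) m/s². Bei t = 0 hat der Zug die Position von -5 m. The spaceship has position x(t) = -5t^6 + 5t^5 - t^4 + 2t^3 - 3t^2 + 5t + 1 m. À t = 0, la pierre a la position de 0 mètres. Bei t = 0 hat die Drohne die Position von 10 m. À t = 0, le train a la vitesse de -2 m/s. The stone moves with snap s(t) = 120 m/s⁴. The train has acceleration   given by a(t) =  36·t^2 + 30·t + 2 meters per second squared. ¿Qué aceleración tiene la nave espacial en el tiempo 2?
Partiendo de la posición x(t) = -5·t^6 + 5·t^5 - t^4 + 2·t^3 - 3·t^2 + 5·t + 1, tomamos 2 derivadas. Tomando d/dt de x(t), encontramos v(t) = -30·t^5 + 25·t^4 - 4·t^3 + 6·t^2 - 6·t + 5. Derivando la velocidad, obtenemos la aceleración: a(t) = -150·t^4 + 100·t^3 - 12·t^2 + 12·t - 6. Tenemos la aceleración a(t) = -150·t^4 + 100·t^3 - 12·t^2 + 12·t - 6. Sustituyendo t = 2: a(2) = -1630.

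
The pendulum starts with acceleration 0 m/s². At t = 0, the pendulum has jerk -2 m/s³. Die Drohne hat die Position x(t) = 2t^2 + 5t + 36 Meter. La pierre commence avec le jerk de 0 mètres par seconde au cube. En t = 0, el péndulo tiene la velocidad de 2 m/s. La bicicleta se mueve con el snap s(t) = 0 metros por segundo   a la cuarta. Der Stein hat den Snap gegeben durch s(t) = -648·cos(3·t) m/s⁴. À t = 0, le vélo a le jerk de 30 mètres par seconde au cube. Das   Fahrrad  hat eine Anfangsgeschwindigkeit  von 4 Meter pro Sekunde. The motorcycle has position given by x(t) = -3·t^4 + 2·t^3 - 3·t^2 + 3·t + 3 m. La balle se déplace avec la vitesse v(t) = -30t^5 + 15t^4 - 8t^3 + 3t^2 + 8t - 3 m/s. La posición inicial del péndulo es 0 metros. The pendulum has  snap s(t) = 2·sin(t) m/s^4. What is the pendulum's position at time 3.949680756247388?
Starting from snap s(t) = 2·sin(t), we take 4 integrals. The integral of snap is jerk. Using j(0) = -2, we get j(t) = -2·cos(t). Finding the integral of j(t) and using a(0) = 0: a(t) = -2·sin(t). Finding the antiderivative of a(t) and using v(0) = 2: v(t) = 2·cos(t). The antiderivative of velocity, with x(0) = 0, gives position: x(t) = 2·sin(t). From the given position equation x(t) = 2·sin(t), we substitute t = 3.949680756247388 to get x = -1.44593520238004.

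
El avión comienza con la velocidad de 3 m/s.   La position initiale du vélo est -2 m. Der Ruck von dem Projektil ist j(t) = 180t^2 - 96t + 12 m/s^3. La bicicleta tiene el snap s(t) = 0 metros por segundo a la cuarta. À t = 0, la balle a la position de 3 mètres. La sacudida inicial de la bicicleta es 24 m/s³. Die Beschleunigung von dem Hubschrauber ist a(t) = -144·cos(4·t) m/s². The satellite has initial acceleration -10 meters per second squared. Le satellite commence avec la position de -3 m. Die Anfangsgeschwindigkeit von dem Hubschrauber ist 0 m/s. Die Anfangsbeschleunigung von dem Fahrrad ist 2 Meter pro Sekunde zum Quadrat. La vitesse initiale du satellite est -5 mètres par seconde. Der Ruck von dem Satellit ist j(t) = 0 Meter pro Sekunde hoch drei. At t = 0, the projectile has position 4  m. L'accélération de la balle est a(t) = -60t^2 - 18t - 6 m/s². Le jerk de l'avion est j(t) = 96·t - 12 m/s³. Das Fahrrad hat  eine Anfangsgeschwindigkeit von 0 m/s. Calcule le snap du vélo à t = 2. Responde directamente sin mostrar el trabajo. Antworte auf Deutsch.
Bei t = 2, s = 0.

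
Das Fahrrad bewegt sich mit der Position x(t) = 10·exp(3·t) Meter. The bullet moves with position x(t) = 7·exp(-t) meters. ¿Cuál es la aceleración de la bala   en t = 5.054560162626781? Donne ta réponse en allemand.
Um dies zu lösen, müssen wir 2 Ableitungen unserer Gleichung für die Position x(t) = 7·exp(-t) nehmen. Mit d/dt von x(t) finden wir v(t) = -7·exp(-t). Durch Ableiten von der Geschwindigkeit erhalten wir die Beschleunigung: a(t) = 7·exp(-t). Mit a(t) = 7·exp(-t) und Einsetzen von t = 5.054560162626781, finden wir a = 0.0446612066847817.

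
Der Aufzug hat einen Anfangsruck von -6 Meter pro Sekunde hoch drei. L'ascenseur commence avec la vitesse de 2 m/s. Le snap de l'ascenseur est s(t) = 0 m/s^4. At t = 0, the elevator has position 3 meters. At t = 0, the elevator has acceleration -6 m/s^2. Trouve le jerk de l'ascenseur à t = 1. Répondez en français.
Nous devons intégrer notre équation du snap s(t) = 0 1 fois. En prenant ∫s(t)dt et en appliquant j(0) = -6, nous trouvons j(t) = -6. En utilisant j(t) = -6 et en substituant t = 1, nous trouvons j = -6.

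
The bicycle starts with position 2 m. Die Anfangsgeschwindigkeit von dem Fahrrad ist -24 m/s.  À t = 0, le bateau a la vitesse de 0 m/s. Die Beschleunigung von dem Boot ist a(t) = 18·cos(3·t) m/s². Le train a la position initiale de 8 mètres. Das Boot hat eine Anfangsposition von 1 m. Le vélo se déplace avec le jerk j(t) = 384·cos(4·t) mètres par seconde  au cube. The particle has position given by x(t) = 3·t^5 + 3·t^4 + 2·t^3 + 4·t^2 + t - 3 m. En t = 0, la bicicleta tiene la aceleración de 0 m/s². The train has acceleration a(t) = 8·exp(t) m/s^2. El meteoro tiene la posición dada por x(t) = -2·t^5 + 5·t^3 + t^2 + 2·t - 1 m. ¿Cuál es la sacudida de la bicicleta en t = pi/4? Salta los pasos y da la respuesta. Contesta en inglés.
j(pi/4) = -384.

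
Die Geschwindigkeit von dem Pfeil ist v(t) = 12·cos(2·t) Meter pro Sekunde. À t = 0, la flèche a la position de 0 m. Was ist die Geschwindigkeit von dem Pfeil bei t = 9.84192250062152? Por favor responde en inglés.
From the given velocity equation v(t) = 12·cos(2·t), we substitute t = 9.84192250062152 to get v = 8.06045418889942.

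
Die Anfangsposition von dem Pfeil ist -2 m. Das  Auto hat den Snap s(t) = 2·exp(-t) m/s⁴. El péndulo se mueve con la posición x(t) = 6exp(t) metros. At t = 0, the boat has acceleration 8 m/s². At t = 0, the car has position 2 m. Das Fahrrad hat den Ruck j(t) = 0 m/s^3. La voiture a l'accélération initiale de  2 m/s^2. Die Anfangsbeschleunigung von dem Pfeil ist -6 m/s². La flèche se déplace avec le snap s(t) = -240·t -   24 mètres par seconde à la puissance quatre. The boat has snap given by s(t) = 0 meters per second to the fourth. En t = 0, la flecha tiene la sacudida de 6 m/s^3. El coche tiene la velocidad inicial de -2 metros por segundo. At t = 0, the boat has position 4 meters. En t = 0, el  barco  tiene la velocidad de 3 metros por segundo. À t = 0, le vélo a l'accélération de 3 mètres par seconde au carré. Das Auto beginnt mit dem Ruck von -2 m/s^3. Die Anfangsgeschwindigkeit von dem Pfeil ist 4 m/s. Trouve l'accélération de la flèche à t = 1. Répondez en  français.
Nous devons trouver la primitive de notre équation du snap s(t) = -240·t - 24 2 fois. En prenant ∫s(t)dt et en appliquant j(0) = 6, nous trouvons j(t) = -120·t^2 - 24·t + 6. La primitive du jerk est l'accélération. En utilisant a(0) = -6, nous obtenons a(t) = -40·t^3 - 12·t^2 + 6·t - 6. De l'équation de l'accélération a(t) = -40·t^3 - 12·t^2 + 6·t - 6, nous substituons t = 1 pour obtenir a = -52.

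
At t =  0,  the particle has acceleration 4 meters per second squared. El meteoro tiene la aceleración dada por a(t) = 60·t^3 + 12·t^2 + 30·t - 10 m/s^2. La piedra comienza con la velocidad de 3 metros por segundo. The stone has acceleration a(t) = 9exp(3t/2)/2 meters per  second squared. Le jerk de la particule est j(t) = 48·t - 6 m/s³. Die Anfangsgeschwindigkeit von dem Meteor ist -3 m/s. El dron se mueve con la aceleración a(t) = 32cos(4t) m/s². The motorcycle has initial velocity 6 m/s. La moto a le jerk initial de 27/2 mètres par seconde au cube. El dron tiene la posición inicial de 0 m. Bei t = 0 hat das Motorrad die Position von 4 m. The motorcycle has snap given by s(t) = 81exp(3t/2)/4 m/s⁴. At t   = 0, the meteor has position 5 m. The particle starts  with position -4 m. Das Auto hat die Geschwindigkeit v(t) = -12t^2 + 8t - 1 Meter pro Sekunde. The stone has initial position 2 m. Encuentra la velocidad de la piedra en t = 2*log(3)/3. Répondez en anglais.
To find the answer, we compute 1 antiderivative of a(t) = 9·exp(3·t/2)/2. Integrating acceleration and using the initial condition v(0) = 3, we get v(t) = 3·exp(3·t/2). We have velocity v(t) = 3·exp(3·t/2). Substituting t = 2*log(3)/3: v(2*log(3)/3) = 9.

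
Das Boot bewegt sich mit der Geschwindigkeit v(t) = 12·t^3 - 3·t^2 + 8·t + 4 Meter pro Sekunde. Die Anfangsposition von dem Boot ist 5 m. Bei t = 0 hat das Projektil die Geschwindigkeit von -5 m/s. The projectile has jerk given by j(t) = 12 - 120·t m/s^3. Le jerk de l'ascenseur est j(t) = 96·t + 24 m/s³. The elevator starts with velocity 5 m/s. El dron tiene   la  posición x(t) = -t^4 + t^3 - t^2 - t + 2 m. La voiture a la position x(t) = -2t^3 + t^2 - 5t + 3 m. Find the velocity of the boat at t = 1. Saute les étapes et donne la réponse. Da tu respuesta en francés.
À t = 1, v = 21.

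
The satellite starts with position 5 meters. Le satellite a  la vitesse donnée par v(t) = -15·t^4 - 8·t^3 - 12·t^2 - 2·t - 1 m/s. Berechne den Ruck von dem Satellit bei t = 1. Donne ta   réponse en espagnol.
Partiendo de la velocidad v(t) = -15·t^4 - 8·t^3 - 12·t^2 - 2·t - 1, tomamos 2 derivadas. La derivada de la velocidad da la aceleración: a(t) = -60·t^3 - 24·t^2 - 24·t - 2. Derivando la aceleración, obtenemos la sacudida: j(t) = -180·t^2 - 48·t - 24. De la ecuación de la sacudida j(t) = -180·t^2 - 48·t - 24, sustituimos t = 1 para obtener j = -252.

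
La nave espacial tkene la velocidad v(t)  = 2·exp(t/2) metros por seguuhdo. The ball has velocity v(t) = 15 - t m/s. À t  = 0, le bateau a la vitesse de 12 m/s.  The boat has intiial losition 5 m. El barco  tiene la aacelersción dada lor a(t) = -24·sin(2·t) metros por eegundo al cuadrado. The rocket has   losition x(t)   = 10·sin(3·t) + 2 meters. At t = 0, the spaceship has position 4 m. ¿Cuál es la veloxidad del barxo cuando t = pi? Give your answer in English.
To solve this, we need to take 1 antiderivative of our acceleration equation a(t) = -24·sin(2·t). Integrating acceleration and using the initial condition v(0) = 12, we get v(t) = 12·cos(2·t). Using v(t) = 12·cos(2·t) and substituting t = pi, we find v = 12.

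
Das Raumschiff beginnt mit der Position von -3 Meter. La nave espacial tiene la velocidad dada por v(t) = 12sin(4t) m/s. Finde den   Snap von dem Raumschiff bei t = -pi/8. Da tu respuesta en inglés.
Starting from velocity v(t) = 12·sin(4·t), we take 3 derivatives. Taking d/dt of v(t), we find a(t) = 48·cos(4·t). Taking d/dt of a(t), we find j(t) = -192·sin(4·t). The derivative of jerk gives snap: s(t) = -768·cos(4·t). We have snap s(t) = -768·cos(4·t). Substituting t = -pi/8: s(-pi/8) = 0.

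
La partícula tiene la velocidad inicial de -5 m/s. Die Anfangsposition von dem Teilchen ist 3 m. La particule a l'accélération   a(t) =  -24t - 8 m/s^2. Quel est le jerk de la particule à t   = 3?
Nous devons dériver notre équation de l'accélération a(t) = -24·t - 8 1 fois. En prenant d/dt de a(t), nous trouvons j(t) = -24. Nous avons le jerk j(t) = -24. En substituant t = 3: j(3) = -24.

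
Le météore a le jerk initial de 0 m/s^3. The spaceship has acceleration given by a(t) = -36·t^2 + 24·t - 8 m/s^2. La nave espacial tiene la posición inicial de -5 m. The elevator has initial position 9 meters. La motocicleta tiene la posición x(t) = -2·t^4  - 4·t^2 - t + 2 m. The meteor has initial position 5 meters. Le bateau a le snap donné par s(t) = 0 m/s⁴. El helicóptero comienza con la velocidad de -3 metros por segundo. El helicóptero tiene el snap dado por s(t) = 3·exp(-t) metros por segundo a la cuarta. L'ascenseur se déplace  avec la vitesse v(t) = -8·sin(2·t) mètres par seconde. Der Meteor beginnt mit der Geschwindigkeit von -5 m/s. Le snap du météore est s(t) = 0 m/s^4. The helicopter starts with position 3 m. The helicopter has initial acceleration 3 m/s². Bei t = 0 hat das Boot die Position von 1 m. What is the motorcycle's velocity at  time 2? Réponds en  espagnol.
Debemos derivar nuestra ecuación de la posición x(t) = -2·t^4 - 4·t^2 - t + 2 1 vez. Tomando d/dt de x(t), encontramos v(t) = -8·t^3 - 8·t - 1. Tenemos la velocidad v(t) = -8·t^3 - 8·t - 1. Sustituyendo t = 2: v(2) = -81.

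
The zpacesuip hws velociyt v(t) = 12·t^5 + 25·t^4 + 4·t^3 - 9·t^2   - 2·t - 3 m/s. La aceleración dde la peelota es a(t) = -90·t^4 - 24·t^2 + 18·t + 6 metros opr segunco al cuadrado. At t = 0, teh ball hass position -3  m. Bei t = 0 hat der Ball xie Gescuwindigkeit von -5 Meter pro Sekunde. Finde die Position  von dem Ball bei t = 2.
Wir müssen das Integral unserer Gleichung für die Beschleunigung a(t) = -90·t^4 - 24·t^2 + 18·t + 6 2-mal finden. Durch Integration von der Beschleunigung und Verwendung der Anfangsbedingung v(0) = -5, erhalten wir v(t) = -18·t^5 - 8·t^3 + 9·t^2 + 6·t - 5. Durch Integration von der Geschwindigkeit und Verwendung der Anfangsbedingung x(0) = -3, erhalten wir x(t) = -3·t^6 - 2·t^4 + 3·t^3 + 3·t^2 - 5·t - 3. Aus der Gleichung für die Position x(t) = -3·t^6 - 2·t^4 + 3·t^3 + 3·t^2 - 5·t - 3, setzen wir t = 2 ein und erhalten x = -201.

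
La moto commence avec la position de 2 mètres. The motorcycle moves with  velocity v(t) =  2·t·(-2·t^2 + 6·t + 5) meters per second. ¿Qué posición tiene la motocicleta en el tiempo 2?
Necesitamos integrar nuestra ecuación de la velocidad v(t) = 2·t·(-2·t^2 + 6·t + 5) 1 vez. Tomando ∫v(t)dt y aplicando x(0) = 2, encontramos x(t) = -t^4 + 4·t^3 + 5·t^2 + 2. De la ecuación de la posición x(t) = -t^4 + 4·t^3 + 5·t^2 + 2, sustituimos t = 2 para obtener x = 38.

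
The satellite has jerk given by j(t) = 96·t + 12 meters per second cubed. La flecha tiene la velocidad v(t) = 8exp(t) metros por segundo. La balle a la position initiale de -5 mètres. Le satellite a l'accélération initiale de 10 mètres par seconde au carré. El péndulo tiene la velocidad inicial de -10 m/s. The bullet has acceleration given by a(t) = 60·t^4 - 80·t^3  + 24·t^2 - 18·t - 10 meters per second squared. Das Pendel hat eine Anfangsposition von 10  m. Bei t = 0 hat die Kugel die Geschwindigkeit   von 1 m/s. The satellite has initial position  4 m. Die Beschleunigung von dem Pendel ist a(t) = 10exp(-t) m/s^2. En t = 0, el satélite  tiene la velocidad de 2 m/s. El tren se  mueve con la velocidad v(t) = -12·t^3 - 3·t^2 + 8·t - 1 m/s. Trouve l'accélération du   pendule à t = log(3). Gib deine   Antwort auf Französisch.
De l'équation de l'accélération a(t) = 10·exp(-t), nous substituons t = log(3) pour obtenir a = 10/3.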